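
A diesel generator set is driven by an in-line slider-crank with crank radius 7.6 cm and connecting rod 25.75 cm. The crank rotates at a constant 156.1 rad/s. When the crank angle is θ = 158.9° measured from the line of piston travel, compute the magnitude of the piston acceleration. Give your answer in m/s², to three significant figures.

ω = 156.1 rad/s
x(θ) = r cosθ + √(L² − r² sin²θ); with ω constant, a = ω²·d²x/dθ².
d²x/dθ² = −r cosθ − r²(cos2θ)/√u − r⁴ sin²2θ/(4u^{3/2}),  u = L² − r² sin²θ = 0.0655577 m².
Substituting r = 0.076 m, L = 0.2575 m, θ = 158.9°: d²x/dθ² = +0.053969 m.
a = ω²·d²x/dθ² = (156.1)²·(+0.053969) = +1315.1 m/s²;  |a| = 1315.1 m/s².

1320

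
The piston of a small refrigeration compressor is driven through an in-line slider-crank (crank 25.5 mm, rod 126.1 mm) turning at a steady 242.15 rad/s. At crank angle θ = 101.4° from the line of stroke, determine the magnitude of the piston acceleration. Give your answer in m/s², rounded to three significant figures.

ω = 242.2 rad/s
x(θ) = r cosθ + √(L² − r² sin²θ); with ω constant, a = ω²·d²x/dθ².
d²x/dθ² = −r cosθ − r²(cos2θ)/√u − r⁴ sin²2θ/(4u^{3/2}),  u = L² − r² sin²θ = 0.0152764 m².
Substituting r = 0.0255 m, L = 0.1261 m, θ = 101.4°: d²x/dθ² = +0.0098818 m.
a = ω²·d²x/dθ² = (242.2)²·(+0.0098818) = +579.44 m/s²;  |a| = 579.44 m/s².

579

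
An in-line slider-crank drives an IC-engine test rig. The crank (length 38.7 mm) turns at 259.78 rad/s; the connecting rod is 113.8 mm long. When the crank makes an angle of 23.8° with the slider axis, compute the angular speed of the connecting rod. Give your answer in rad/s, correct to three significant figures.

ω = 259.8 rad/s
The rod makes angle φ with the slider axis where L sinφ = r sinθ; differentiating, L cosφ·φ̇ = r ω cosθ.
L cosφ = √(L² − r² sin²θ) = 0.11272 m.
|ω_rod| = r ω |cosθ| / √(L² − r² sin²θ) = 0.0387·259.8·0.91496/0.11272 = 81.603 rad/s.

81.6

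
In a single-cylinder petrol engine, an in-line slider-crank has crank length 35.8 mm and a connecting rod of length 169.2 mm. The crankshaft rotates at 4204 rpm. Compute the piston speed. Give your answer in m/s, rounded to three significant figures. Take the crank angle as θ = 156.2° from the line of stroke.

5.12

ω = 2π·4204/60 = 440.2 rad/s
For an in-line slider-crank, x = r cosθ + √(L² − r² sin²θ), so v = −rω sinθ·[1 + r cosθ/√(L² − r² sin²θ)].
With r = 0.0358 m, L = 0.1692 m, θ = 156.2°: √(L² − r² sin²θ) = 0.16858 m.
v = −0.0358·440.2·0.40355·[1 + 0.0358·-0.91496/0.16858] = -5.1244 m/s.
|v| = 5.1244 m/s.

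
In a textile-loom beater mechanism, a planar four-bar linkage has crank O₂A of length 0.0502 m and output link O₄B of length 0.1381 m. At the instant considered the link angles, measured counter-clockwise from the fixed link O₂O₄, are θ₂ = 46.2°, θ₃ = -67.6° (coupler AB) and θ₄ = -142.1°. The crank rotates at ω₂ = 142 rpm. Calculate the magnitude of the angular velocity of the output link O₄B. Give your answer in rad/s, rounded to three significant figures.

5.13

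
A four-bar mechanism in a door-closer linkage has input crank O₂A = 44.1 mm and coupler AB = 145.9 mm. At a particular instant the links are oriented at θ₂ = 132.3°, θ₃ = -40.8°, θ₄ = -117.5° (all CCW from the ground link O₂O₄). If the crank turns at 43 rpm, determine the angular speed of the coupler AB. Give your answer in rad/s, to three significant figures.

1.31

ω₂ = 4.503 rad/s (from 43 rpm).
Differentiating the loop-closure r₂e^{iθ₂}+r₃e^{iθ₃}=r₁+r₄e^{iθ₄} gives r₂ω₂e^{iθ₂}+r₃ω₃e^{iθ₃}=r₄ω₄e^{iθ₄}.
Eliminating the other unknown: ω₃ = r₂ω₂ sin(θ₄−θ₂) / [r₃ sin(θ₃−θ₄)].
Numerator sine = +0.93849; denominator sine = +0.97318.
Result = 0.0441·4.503·(+0.93849) / (0.1459·(+0.97318)) = +1.3126 rad/s; magnitude 1.3126 rad/s.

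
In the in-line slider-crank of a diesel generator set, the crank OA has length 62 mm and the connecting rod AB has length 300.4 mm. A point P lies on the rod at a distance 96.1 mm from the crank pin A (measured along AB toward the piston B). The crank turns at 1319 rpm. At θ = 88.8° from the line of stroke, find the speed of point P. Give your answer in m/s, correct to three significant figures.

8.57

ω = 138.1 rad/s.  Crank-pin speed |V_A| = rω = 8.5638 m/s, perpendicular to OA.
Rod angle: sinφ = −(r/L) sinθ ⇒ φ = -11.908°; ω_rod = −rω cosθ/√(L²−r²sin²θ) = -0.61016 rad/s.
V_P = V_A + ω_rod × AP, with AP = 0.0961 m along the rod.
Components: V_Px = −rω sinθ − a·ω_rod·sinφ = -8.574 m/s;  V_Py = rω cosθ + a·ω_rod·cosφ = +0.12197 m/s.
|V_P| = √(V_Px² + V_Py²) = 8.5749 m/s.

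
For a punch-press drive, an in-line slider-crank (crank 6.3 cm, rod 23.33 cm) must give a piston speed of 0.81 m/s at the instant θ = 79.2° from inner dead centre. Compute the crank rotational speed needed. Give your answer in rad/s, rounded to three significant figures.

12.4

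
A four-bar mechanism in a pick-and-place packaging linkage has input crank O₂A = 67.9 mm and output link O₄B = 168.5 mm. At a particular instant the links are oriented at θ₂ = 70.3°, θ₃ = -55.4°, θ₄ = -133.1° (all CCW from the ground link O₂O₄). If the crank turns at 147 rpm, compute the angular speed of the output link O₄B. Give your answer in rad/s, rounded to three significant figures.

5.16

ω₂ = 15.39 rad/s (from 147 rpm).
Differentiating the loop-closure r₂e^{iθ₂}+r₃e^{iθ₃}=r₁+r₄e^{iθ₄} gives r₂ω₂e^{iθ₂}+r₃ω₃e^{iθ₃}=r₄ω₄e^{iθ₄}.
Eliminating the other unknown: ω₄ = r₂ω₂ sin(θ₂−θ₃) / [r₄ sin(θ₄−θ₃)].
Numerator sine = +0.81208; denominator sine = -0.97705.
Result = 0.0679·15.39·(+0.81208) / (0.1685·(-0.97705)) = -5.1559 rad/s; magnitude 5.1559 rad/s.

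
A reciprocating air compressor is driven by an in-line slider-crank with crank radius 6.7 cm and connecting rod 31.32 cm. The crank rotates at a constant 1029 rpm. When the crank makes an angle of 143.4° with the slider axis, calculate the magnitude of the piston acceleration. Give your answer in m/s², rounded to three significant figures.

ω = 2π·1029/60 = 107.8 rad/s
x(θ) = r cosθ + √(L² − r² sin²θ); with ω constant, a = ω²·d²x/dθ².
d²x/dθ² = −r cosθ − r²(cos2θ)/√u − r⁴ sin²2θ/(4u^{3/2}),  u = L² − r² sin²θ = 0.0964985 m².
Substituting r = 0.067 m, L = 0.3132 m, θ = 143.4°: d²x/dθ² = +0.049458 m.
a = ω²·d²x/dθ² = (107.8)²·(+0.049458) = +574.28 m/s²;  |a| = 574.28 m/s².

574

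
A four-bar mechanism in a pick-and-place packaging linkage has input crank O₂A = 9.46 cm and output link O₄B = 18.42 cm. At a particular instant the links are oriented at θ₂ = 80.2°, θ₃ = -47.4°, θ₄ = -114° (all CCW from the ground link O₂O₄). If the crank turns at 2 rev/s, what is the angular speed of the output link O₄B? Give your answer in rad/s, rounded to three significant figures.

5.57

ω₂ = 12.57 rad/s (from 2 rev/s).
Differentiating the loop-closure r₂e^{iθ₂}+r₃e^{iθ₃}=r₁+r₄e^{iθ₄} gives r₂ω₂e^{iθ₂}+r₃ω₃e^{iθ₃}=r₄ω₄e^{iθ₄}.
Eliminating the other unknown: ω₄ = r₂ω₂ sin(θ₂−θ₃) / [r₄ sin(θ₄−θ₃)].
Numerator sine = +0.79229; denominator sine = -0.91775.
Result = 0.0946·12.57·(+0.79229) / (0.1842·(-0.91775)) = -5.5715 rad/s; magnitude 5.5715 rad/s.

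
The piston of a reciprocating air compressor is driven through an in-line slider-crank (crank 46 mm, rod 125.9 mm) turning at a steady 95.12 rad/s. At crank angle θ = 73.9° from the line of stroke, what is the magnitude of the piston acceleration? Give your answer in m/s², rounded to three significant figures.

ω = 95.12 rad/s
x(θ) = r cosθ + √(L² − r² sin²θ); with ω constant, a = ω²·d²x/dθ².
d²x/dθ² = −r cosθ − r²(cos2θ)/√u − r⁴ sin²2θ/(4u^{3/2}),  u = L² − r² sin²θ = 0.0138975 m².
Substituting r = 0.046 m, L = 0.1259 m, θ = 73.9°: d²x/dθ² = +0.0022381 m.
a = ω²·d²x/dθ² = (95.12)²·(+0.0022381) = +20.25 m/s²;  |a| = 20.25 m/s².

20.2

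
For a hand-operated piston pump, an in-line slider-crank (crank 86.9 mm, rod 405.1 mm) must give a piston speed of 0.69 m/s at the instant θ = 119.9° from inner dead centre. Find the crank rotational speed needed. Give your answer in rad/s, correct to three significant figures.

10.3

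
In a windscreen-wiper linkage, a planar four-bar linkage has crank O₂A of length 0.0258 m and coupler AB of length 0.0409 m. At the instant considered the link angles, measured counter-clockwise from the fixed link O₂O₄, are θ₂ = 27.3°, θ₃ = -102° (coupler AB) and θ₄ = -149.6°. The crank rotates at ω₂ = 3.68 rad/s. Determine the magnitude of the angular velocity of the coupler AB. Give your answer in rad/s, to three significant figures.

0.170

ω₂ = 3.68 rad/s
Differentiating the loop-closure r₂e^{iθ₂}+r₃e^{iθ₃}=r₁+r₄e^{iθ₄} gives r₂ω₂e^{iθ₂}+r₃ω₃e^{iθ₃}=r₄ω₄e^{iθ₄}.
Eliminating the other unknown: ω₃ = r₂ω₂ sin(θ₄−θ₂) / [r₃ sin(θ₃−θ₄)].
Numerator sine = -0.05408; denominator sine = +0.73846.
Result = 0.0258·3.68·(-0.05408) / (0.0409·(+0.73846)) = -0.17 rad/s; magnitude 0.17 rad/s.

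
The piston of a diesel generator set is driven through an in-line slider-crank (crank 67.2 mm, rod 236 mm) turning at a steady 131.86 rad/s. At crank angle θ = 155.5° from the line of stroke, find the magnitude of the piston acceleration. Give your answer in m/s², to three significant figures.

839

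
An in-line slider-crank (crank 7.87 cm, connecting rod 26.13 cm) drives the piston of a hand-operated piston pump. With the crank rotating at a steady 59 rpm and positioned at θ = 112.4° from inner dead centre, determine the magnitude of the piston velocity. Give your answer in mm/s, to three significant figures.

ω = 2π·59/60 = 6.178 rad/s
For an in-line slider-crank, x = r cosθ + √(L² − r² sin²θ), so v = −rω sinθ·[1 + r cosθ/√(L² − r² sin²θ)].
With r = 0.0787 m, L = 0.2613 m, θ = 112.4°: √(L² − r² sin²θ) = 0.25096 m.
v = −0.0787·6.178·0.92455·[1 + 0.0787·-0.38107/0.25096] = -0.39583 m/s.
|v| = 0.39583 m/s = 395.83 mm/s.

396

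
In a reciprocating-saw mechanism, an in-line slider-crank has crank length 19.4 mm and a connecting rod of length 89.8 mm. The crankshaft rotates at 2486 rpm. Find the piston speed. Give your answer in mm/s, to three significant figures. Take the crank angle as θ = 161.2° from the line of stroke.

ω = 2π·2486/60 = 260.3 rad/s
For an in-line slider-crank, x = r cosθ + √(L² − r² sin²θ), so v = −rω sinθ·[1 + r cosθ/√(L² − r² sin²θ)].
With r = 0.0194 m, L = 0.0898 m, θ = 161.2°: √(L² − r² sin²θ) = 0.089582 m.
v = −0.0194·260.3·0.32227·[1 + 0.0194·-0.94665/0.089582] = -1.2939 m/s.
|v| = 1.2939 m/s = 1293.9 mm/s.

1290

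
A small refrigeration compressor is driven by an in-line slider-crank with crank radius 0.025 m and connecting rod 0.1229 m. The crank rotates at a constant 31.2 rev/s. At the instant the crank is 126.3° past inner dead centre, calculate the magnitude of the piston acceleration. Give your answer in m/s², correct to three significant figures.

626

ω = 2π·31.2 = 196 rad/s
x(θ) = r cosθ + √(L² − r² sin²θ); with ω constant, a = ω²·d²x/dθ².
d²x/dθ² = −r cosθ − r²(cos2θ)/√u − r⁴ sin²2θ/(4u^{3/2}),  u = L² − r² sin²θ = 0.0146985 m².
Substituting r = 0.025 m, L = 0.1229 m, θ = 126.3°: d²x/dθ² = +0.016292 m.
a = ω²·d²x/dθ² = (196)²·(+0.016292) = +626.1 m/s²;  |a| = 626.1 m/s².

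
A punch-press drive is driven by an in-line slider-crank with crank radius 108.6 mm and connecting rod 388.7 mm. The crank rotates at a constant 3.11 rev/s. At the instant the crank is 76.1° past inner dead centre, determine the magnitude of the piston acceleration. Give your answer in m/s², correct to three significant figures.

ω = 2π·3.11 = 19.54 rad/s
x(θ) = r cosθ + √(L² − r² sin²θ); with ω constant, a = ω²·d²x/dθ².
d²x/dθ² = −r cosθ − r²(cos2θ)/√u − r⁴ sin²2θ/(4u^{3/2}),  u = L² − r² sin²θ = 0.139974 m².
Substituting r = 0.1086 m, L = 0.3887 m, θ = 76.1°: d²x/dθ² = +0.0016519 m.
a = ω²·d²x/dθ² = (19.54)²·(+0.0016519) = +0.63078 m/s²;  |a| = 0.63078 m/s².

0.631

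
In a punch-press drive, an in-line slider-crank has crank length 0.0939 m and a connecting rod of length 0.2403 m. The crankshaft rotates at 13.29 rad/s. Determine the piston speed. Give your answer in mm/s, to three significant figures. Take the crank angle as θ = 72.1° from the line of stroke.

ω = 13.29 rad/s
For an in-line slider-crank, x = r cosθ + √(L² − r² sin²θ), so v = −rω sinθ·[1 + r cosθ/√(L² − r² sin²θ)].
With r = 0.0939 m, L = 0.2403 m, θ = 72.1°: √(L² − r² sin²θ) = 0.22307 m.
v = −0.0939·13.29·0.95159·[1 + 0.0939·0.30736/0.22307] = -1.3412 m/s.
|v| = 1.3412 m/s = 1341.2 mm/s.

1340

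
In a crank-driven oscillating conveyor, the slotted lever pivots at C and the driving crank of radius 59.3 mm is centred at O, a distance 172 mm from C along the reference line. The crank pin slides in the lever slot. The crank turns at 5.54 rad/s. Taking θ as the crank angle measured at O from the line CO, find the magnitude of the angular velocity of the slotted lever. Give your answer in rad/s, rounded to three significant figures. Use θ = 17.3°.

1.40

ω = 5.54 rad/s
Crank pin A relative to C: A = (d + r cosθ, r sinθ); lever angle φ = atan2(r sinθ, d + r cosθ).
Differentiating tanφ: φ̇ = rω(d cosθ + r)/(d² + r² + 2dr cosθ).
d² + r² + 2dr cosθ = |CA|² = 0.0525768 m²;  d cosθ + r = +0.22352 m.
|ω_lever| = |0.0593·5.54·+0.22352| / 0.0525768 = 1.3966 rad/s.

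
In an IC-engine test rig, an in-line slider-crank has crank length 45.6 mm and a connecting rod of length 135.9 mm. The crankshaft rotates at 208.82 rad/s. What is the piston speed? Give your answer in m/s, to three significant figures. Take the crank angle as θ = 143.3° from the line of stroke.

4.13

ω = 208.8 rad/s
For an in-line slider-crank, x = r cosθ + √(L² − r² sin²θ), so v = −rω sinθ·[1 + r cosθ/√(L² − r² sin²θ)].
With r = 0.0456 m, L = 0.1359 m, θ = 143.3°: √(L² − r² sin²θ) = 0.13314 m.
v = −0.0456·208.8·0.59763·[1 + 0.0456·-0.80178/0.13314] = -4.128 m/s.
|v| = 4.128 m/s.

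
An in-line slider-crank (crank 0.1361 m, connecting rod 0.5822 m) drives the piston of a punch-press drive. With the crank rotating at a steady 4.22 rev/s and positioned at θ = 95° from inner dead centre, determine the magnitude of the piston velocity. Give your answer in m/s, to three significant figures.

3.52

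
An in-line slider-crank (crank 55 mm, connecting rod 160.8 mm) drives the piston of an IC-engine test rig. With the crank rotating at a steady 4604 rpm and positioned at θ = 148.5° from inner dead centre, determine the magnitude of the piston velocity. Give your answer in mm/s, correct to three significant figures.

ω = 2π·4604/60 = 482.1 rad/s
For an in-line slider-crank, x = r cosθ + √(L² − r² sin²θ), so v = −rω sinθ·[1 + r cosθ/√(L² − r² sin²θ)].
With r = 0.055 m, L = 0.1608 m, θ = 148.5°: √(L² − r² sin²θ) = 0.15821 m.
v = −0.055·482.1·0.52250·[1 + 0.055·-0.85264/0.15821] = -9.7484 m/s.
|v| = 9.7484 m/s = 9748.4 mm/s.

9750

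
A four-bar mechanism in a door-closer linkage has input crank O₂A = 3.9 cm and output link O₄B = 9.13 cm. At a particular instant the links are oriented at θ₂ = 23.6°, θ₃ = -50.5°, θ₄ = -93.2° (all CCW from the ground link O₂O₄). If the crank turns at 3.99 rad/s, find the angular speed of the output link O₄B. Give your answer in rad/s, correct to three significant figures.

2.42

ω₂ = 3.99 rad/s
Differentiating the loop-closure r₂e^{iθ₂}+r₃e^{iθ₃}=r₁+r₄e^{iθ₄} gives r₂ω₂e^{iθ₂}+r₃ω₃e^{iθ₃}=r₄ω₄e^{iθ₄}.
Eliminating the other unknown: ω₄ = r₂ω₂ sin(θ₂−θ₃) / [r₄ sin(θ₄−θ₃)].
Numerator sine = +0.96174; denominator sine = -0.67816.
Result = 0.039·3.99·(+0.96174) / (0.0913·(-0.67816)) = -2.4171 rad/s; magnitude 2.4171 rad/s.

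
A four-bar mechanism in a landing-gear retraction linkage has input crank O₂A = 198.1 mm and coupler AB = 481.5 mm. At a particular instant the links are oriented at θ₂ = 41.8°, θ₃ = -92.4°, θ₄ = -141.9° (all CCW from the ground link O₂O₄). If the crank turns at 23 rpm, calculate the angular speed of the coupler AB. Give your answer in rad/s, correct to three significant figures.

ω₂ = 2.409 rad/s (from 23 rpm).
Differentiating the loop-closure r₂e^{iθ₂}+r₃e^{iθ₃}=r₁+r₄e^{iθ₄} gives r₂ω₂e^{iθ₂}+r₃ω₃e^{iθ₃}=r₄ω₄e^{iθ₄}.
Eliminating the other unknown: ω₃ = r₂ω₂ sin(θ₄−θ₂) / [r₃ sin(θ₃−θ₄)].
Numerator sine = +0.06453; denominator sine = +0.76041.
Result = 0.1981·2.409·(+0.06453) / (0.4815·(+0.76041)) = +0.084096 rad/s; magnitude 0.084096 rad/s.

0.0841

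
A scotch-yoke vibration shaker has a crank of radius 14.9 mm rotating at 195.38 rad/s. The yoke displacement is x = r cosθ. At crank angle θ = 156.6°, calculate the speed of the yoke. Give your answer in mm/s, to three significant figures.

1160

ω = 195.4 rad/s
x = r cosθ ⇒ ẋ = −rω sinθ.
|v| = rω|sinθ| = 0.0149·195.4·|sin 156.6°| = 1.1562 m/s = 1156.2 mm/s.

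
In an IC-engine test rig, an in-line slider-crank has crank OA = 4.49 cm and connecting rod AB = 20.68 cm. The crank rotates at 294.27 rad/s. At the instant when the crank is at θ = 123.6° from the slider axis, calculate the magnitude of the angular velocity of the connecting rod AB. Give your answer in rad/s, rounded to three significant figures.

35.9

ω = 294.3 rad/s
The rod makes angle φ with the slider axis where L sinφ = r sinθ; differentiating, L cosφ·φ̇ = r ω cosθ.
L cosφ = √(L² − r² sin²θ) = 0.20339 m.
|ω_rod| = r ω |cosθ| / √(L² − r² sin²θ) = 0.0449·294.3·0.55339/0.20339 = 35.95 rad/s.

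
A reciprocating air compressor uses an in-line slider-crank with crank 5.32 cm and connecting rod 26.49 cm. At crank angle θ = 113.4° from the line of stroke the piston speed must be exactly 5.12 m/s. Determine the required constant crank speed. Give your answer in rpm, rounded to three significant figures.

For an in-line slider-crank, |v_piston| = rω|sinθ|·[1 + r cosθ/√(L² − r² sin²θ)].
With r = 0.0532 m, L = 0.2649 m, θ = 113.4°: the bracketed kinematic factor |dx/dθ| = 0.044862 m.
ω = v/|dx/dθ| = 5.12/0.044862 = 114.13 rad/s.
N = 60ω/(2π) = 1089.8 rpm.

1090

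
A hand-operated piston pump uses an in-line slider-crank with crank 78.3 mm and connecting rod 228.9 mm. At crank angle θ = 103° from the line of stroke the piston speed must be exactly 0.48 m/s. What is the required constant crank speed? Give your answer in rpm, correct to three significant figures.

For an in-line slider-crank, |v_piston| = rω|sinθ|·[1 + r cosθ/√(L² − r² sin²θ)].
With r = 0.0783 m, L = 0.2289 m, θ = 103°: the bracketed kinematic factor |dx/dθ| = 0.070066 m.
ω = v/|dx/dθ| = 0.48/0.070066 = 6.8506 rad/s.
N = 60ω/(2π) = 65.419 rpm.

65.4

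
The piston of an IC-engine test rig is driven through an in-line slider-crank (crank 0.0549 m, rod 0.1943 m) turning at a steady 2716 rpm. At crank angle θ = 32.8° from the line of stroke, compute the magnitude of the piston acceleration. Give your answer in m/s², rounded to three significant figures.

ω = 2π·2716/60 = 284.4 rad/s
x(θ) = r cosθ + √(L² − r² sin²θ); with ω constant, a = ω²·d²x/dθ².
d²x/dθ² = −r cosθ − r²(cos2θ)/√u − r⁴ sin²2θ/(4u^{3/2}),  u = L² − r² sin²θ = 0.036868 m².
Substituting r = 0.0549 m, L = 0.1943 m, θ = 32.8°: d²x/dθ² = -0.052898 m.
a = ω²·d²x/dθ² = (284.4)²·(-0.052898) = -4279.1 m/s²;  |a| = 4279.1 m/s².

4280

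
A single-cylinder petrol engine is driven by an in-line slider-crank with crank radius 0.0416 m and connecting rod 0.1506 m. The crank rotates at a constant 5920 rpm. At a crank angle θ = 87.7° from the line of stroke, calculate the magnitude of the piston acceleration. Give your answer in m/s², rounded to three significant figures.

3940

ω = 2π·5920/60 = 619.9 rad/s
x(θ) = r cosθ + √(L² − r² sin²θ); with ω constant, a = ω²·d²x/dθ².
d²x/dθ² = −r cosθ − r²(cos2θ)/√u − r⁴ sin²2θ/(4u^{3/2}),  u = L² − r² sin²θ = 0.0209526 m².
Substituting r = 0.0416 m, L = 0.1506 m, θ = 87.7°: d²x/dθ² = +0.010246 m.
a = ω²·d²x/dθ² = (619.9)²·(+0.010246) = +3937.8 m/s²;  |a| = 3937.8 m/s².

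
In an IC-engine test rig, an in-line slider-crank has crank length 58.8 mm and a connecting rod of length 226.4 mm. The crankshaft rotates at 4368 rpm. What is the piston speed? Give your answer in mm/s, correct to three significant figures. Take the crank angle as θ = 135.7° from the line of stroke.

15200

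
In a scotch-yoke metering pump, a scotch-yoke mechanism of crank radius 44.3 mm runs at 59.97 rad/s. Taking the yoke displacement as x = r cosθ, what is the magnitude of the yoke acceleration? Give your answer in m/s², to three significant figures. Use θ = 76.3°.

ω = 59.97 rad/s
x = r cosθ ⇒ ẍ = −rω² cosθ (ω constant).
|a| = rω²|cosθ| = 0.0443·(59.97)²·|cos 76.3°| = 37.733 m/s².

37.7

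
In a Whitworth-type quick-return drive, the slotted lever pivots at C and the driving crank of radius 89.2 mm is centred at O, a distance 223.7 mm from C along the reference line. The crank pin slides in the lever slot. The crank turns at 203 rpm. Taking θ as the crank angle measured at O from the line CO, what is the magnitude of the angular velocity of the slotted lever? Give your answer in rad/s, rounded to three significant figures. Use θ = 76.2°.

4.00

ω = 21.26 rad/s (from 203 rpm).
Crank pin A relative to C: A = (d + r cosθ, r sinθ); lever angle φ = atan2(r sinθ, d + r cosθ).
Differentiating tanφ: φ̇ = rω(d cosθ + r)/(d² + r² + 2dr cosθ).
d² + r² + 2dr cosθ = |CA|² = 0.0675177 m²;  d cosθ + r = +0.14256 m.
|ω_lever| = |0.0892·21.26·+0.14256| / 0.0675177 = 4.0038 rad/s.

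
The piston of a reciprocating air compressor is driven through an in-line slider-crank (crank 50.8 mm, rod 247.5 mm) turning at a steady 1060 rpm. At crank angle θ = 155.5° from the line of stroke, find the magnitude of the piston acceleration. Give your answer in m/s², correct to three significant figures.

484

ω = 2π·1060/60 = 111 rad/s
x(θ) = r cosθ + √(L² − r² sin²θ); with ω constant, a = ω²·d²x/dθ².
d²x/dθ² = −r cosθ − r²(cos2θ)/√u − r⁴ sin²2θ/(4u^{3/2}),  u = L² − r² sin²θ = 0.0608125 m².
Substituting r = 0.0508 m, L = 0.2475 m, θ = 155.5°: d²x/dθ² = +0.039297 m.
a = ω²·d²x/dθ² = (111)²·(+0.039297) = +484.21 m/s²;  |a| = 484.21 m/s².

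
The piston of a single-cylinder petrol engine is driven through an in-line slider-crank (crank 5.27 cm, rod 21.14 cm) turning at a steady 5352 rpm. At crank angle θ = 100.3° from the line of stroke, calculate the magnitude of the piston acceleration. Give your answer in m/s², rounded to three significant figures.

ω = 2π·5352/60 = 560.5 rad/s
x(θ) = r cosθ + √(L² − r² sin²θ); with ω constant, a = ω²·d²x/dθ².
d²x/dθ² = −r cosθ − r²(cos2θ)/√u − r⁴ sin²2θ/(4u^{3/2}),  u = L² − r² sin²θ = 0.0420015 m².
Substituting r = 0.0527 m, L = 0.2114 m, θ = 100.3°: d²x/dθ² = +0.02208 m.
a = ω²·d²x/dθ² = (560.5)²·(+0.02208) = +6935.7 m/s²;  |a| = 6935.7 m/s².

6940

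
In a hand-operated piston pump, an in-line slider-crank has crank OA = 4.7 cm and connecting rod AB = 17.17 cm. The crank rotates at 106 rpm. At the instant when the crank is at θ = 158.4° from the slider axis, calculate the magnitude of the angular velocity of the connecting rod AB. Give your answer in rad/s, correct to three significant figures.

2.84

ω = 11.1 rad/s (converted from 106 rpm).
The rod makes angle φ with the slider axis where L sinφ = r sinθ; differentiating, L cosφ·φ̇ = r ω cosθ.
L cosφ = √(L² − r² sin²θ) = 0.17083 m.
|ω_rod| = r ω |cosθ| / √(L² − r² sin²θ) = 0.047·11.1·0.92978/0.17083 = 2.8396 rad/s.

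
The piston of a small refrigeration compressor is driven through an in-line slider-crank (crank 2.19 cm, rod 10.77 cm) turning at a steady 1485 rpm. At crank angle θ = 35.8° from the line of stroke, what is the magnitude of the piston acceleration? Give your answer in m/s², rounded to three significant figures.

465

ω = 2π·1485/60 = 155.5 rad/s
x(θ) = r cosθ + √(L² − r² sin²θ); with ω constant, a = ω²·d²x/dθ².
d²x/dθ² = −r cosθ − r²(cos2θ)/√u − r⁴ sin²2θ/(4u^{3/2}),  u = L² − r² sin²θ = 0.0114352 m².
Substituting r = 0.0219 m, L = 0.1077 m, θ = 35.8°: d²x/dθ² = -0.01922 m.
a = ω²·d²x/dθ² = (155.5)²·(-0.01922) = -464.81 m/s²;  |a| = 464.81 m/s².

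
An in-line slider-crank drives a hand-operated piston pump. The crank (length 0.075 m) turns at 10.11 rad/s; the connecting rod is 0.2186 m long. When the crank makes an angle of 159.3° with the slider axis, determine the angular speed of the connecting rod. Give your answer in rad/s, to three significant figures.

3.27

ω = 10.11 rad/s
The rod makes angle φ with the slider axis where L sinφ = r sinθ; differentiating, L cosφ·φ̇ = r ω cosθ.
L cosφ = √(L² − r² sin²θ) = 0.21699 m.
|ω_rod| = r ω |cosθ| / √(L² − r² sin²θ) = 0.075·10.11·0.93544/0.21699 = 3.2689 rad/s.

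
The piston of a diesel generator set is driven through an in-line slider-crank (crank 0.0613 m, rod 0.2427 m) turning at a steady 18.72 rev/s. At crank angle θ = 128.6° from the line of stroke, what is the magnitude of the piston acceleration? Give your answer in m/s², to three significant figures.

574

ω = 2π·18.7 = 117.6 rad/s
x(θ) = r cosθ + √(L² − r² sin²θ); with ω constant, a = ω²·d²x/dθ².
d²x/dθ² = −r cosθ − r²(cos2θ)/√u − r⁴ sin²2θ/(4u^{3/2}),  u = L² − r² sin²θ = 0.0566082 m².
Substituting r = 0.0613 m, L = 0.2427 m, θ = 128.6°: d²x/dθ² = +0.041494 m.
a = ω²·d²x/dθ² = (117.6)²·(+0.041494) = +574.05 m/s²;  |a| = 574.05 m/s².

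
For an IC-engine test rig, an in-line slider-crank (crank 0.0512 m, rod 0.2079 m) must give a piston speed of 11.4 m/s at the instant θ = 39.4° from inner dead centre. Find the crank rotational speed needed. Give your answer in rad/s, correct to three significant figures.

294

For an in-line slider-crank, |v_piston| = rω|sinθ|·[1 + r cosθ/√(L² − r² sin²θ)].
With r = 0.0512 m, L = 0.2079 m, θ = 39.4°: the bracketed kinematic factor |dx/dθ| = 0.03876 m.
ω = v/|dx/dθ| = 11.4/0.03876 = 294.12 rad/s.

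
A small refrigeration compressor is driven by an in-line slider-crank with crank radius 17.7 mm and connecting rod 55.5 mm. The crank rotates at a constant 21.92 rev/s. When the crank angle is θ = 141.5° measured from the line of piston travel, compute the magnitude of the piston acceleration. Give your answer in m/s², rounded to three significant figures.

ω = 2π·21.9 = 137.7 rad/s
x(θ) = r cosθ + √(L² − r² sin²θ); with ω constant, a = ω²·d²x/dθ².
d²x/dθ² = −r cosθ − r²(cos2θ)/√u − r⁴ sin²2θ/(4u^{3/2}),  u = L² − r² sin²θ = 0.00295884 m².
Substituting r = 0.0177 m, L = 0.0555 m, θ = 141.5°: d²x/dθ² = +0.012412 m.
a = ω²·d²x/dθ² = (137.7)²·(+0.012412) = +235.44 m/s²;  |a| = 235.44 m/s².

235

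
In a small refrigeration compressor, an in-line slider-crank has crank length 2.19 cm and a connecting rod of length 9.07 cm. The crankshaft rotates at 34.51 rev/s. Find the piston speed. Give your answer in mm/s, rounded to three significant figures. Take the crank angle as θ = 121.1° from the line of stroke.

3550

ω = 2π·34.5 = 216.8 rad/s
For an in-line slider-crank, x = r cosθ + √(L² − r² sin²θ), so v = −rω sinθ·[1 + r cosθ/√(L² − r² sin²θ)].
With r = 0.0219 m, L = 0.0907 m, θ = 121.1°: √(L² − r² sin²θ) = 0.08874 m.
v = −0.0219·216.8·0.85627·[1 + 0.0219·-0.51653/0.08874] = -3.5478 m/s.
|v| = 3.5478 m/s = 3547.8 mm/s.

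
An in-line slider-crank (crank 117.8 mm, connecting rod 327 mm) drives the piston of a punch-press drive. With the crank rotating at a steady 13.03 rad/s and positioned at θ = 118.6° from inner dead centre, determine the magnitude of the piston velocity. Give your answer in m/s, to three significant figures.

1.10

ω = 13.03 rad/s
For an in-line slider-crank, x = r cosθ + √(L² − r² sin²θ), so v = −rω sinθ·[1 + r cosθ/√(L² − r² sin²θ)].
With r = 0.1178 m, L = 0.327 m, θ = 118.6°: √(L² − r² sin²θ) = 0.31021 m.
v = −0.1178·13.03·0.87798·[1 + 0.1178·-0.47869/0.31021] = -1.1027 m/s.
|v| = 1.1027 m/s.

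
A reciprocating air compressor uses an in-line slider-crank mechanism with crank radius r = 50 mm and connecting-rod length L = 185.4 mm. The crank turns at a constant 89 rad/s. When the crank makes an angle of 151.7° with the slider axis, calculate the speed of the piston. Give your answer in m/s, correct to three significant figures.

1.60

ω = 89 rad/s
For an in-line slider-crank, x = r cosθ + √(L² − r² sin²θ), so v = −rω sinθ·[1 + r cosθ/√(L² − r² sin²θ)].
With r = 0.05 m, L = 0.1854 m, θ = 151.7°: √(L² − r² sin²θ) = 0.18388 m.
v = −0.05·89·0.47409·[1 + 0.05·-0.88048/0.18388] = -1.6046 m/s.
|v| = 1.6046 m/s.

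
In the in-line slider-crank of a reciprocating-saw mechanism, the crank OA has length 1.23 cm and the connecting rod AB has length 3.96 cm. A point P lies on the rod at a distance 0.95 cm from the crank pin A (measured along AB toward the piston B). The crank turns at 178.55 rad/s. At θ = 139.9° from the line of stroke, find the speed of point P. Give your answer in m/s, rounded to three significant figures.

1.85

ω = 178.6 rad/s.  Crank-pin speed |V_A| = rω = 2.1962 m/s, perpendicular to OA.
Rod angle: sinφ = −(r/L) sinθ ⇒ φ = -11.541°; ω_rod = −rω cosθ/√(L²−r²sin²θ) = +43.297 rad/s.
V_P = V_A + ω_rod × AP, with AP = 0.0095 m along the rod.
Components: V_Px = −rω sinθ − a·ω_rod·sinφ = -1.3323 m/s;  V_Py = rω cosθ + a·ω_rod·cosφ = -1.2769 m/s.
|V_P| = √(V_Px² + V_Py²) = 1.8454 m/s.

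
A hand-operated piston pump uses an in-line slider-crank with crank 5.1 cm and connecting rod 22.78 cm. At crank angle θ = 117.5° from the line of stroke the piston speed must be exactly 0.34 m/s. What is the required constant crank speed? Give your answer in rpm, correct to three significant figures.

80.2

For an in-line slider-crank, |v_piston| = rω|sinθ|·[1 + r cosθ/√(L² − r² sin²θ)].
With r = 0.051 m, L = 0.2278 m, θ = 117.5°: the bracketed kinematic factor |dx/dθ| = 0.040466 m.
ω = v/|dx/dθ| = 0.34/0.040466 = 8.4021 rad/s.
N = 60ω/(2π) = 80.234 rpm.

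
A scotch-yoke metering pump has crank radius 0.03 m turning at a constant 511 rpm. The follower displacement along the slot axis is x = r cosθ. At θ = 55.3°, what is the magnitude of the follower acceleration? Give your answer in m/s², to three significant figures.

ω = 53.51 rad/s (from 511 rpm).
x = r cosθ ⇒ ẍ = −rω² cosθ (ω constant).
|a| = rω²|cosθ| = 0.03·(53.51)²·|cos 55.3°| = 48.904 m/s².

48.9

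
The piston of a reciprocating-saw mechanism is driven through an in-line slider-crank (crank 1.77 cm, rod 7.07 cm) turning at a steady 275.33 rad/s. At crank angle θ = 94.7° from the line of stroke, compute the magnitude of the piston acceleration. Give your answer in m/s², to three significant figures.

ω = 275.3 rad/s
x(θ) = r cosθ + √(L² − r² sin²θ); with ω constant, a = ω²·d²x/dθ².
d²x/dθ² = −r cosθ − r²(cos2θ)/√u − r⁴ sin²2θ/(4u^{3/2}),  u = L² − r² sin²θ = 0.0046873 m².
Substituting r = 0.0177 m, L = 0.0707 m, θ = 94.7°: d²x/dθ² = +0.0059628 m.
a = ω²·d²x/dθ² = (275.3)²·(+0.0059628) = +452.02 m/s²;  |a| = 452.02 m/s².

452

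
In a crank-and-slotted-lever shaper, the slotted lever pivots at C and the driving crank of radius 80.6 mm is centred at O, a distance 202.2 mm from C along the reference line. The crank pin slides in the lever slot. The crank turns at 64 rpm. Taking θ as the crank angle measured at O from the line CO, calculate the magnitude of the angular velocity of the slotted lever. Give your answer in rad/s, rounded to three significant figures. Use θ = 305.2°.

ω = 6.702 rad/s (from 64 rpm).
Crank pin A relative to C: A = (d + r cosθ, r sinθ); lever angle φ = atan2(r sinθ, d + r cosθ).
Differentiating tanφ: φ̇ = rω(d cosθ + r)/(d² + r² + 2dr cosθ).
d² + r² + 2dr cosθ = |CA|² = 0.0661698 m²;  d cosθ + r = +0.19715 m.
|ω_lever| = |0.0806·6.702·+0.19715| / 0.0661698 = 1.6095 rad/s.

1.61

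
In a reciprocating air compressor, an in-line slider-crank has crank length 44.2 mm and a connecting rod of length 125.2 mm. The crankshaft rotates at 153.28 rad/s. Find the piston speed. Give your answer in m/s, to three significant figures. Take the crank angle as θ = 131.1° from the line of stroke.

3.88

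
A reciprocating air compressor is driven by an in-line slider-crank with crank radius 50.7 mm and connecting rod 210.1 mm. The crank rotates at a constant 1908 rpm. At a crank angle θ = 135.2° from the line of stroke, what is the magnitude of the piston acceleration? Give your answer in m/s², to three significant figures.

1430

ω = 2π·1908/60 = 199.8 rad/s
x(θ) = r cosθ + √(L² − r² sin²θ); with ω constant, a = ω²·d²x/dθ².
d²x/dθ² = −r cosθ − r²(cos2θ)/√u − r⁴ sin²2θ/(4u^{3/2}),  u = L² − r² sin²θ = 0.0428657 m².
Substituting r = 0.0507 m, L = 0.2101 m, θ = 135.2°: d²x/dθ² = +0.035702 m.
a = ω²·d²x/dθ² = (199.8)²·(+0.035702) = +1425.3 m/s²;  |a| = 1425.3 m/s².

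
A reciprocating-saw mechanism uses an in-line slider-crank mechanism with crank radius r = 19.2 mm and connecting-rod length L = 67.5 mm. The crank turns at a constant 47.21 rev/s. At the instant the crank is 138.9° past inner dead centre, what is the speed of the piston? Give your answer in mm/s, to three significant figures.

2930

ω = 2π·47.2 = 296.6 rad/s
For an in-line slider-crank, x = r cosθ + √(L² − r² sin²θ), so v = −rω sinθ·[1 + r cosθ/√(L² − r² sin²θ)].
With r = 0.0192 m, L = 0.0675 m, θ = 138.9°: √(L² − r² sin²θ) = 0.066309 m.
v = −0.0192·296.6·0.65738·[1 + 0.0192·-0.75356/0.066309] = -2.927 m/s.
|v| = 2.927 m/s = 2927 mm/s.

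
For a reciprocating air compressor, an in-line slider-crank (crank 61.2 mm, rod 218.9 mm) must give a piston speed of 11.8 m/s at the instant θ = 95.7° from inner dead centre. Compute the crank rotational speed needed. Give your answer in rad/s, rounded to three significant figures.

200

For an in-line slider-crank, |v_piston| = rω|sinθ|·[1 + r cosθ/√(L² − r² sin²θ)].
With r = 0.0612 m, L = 0.2189 m, θ = 95.7°: the bracketed kinematic factor |dx/dθ| = 0.059137 m.
ω = v/|dx/dθ| = 11.8/0.059137 = 199.54 rad/s.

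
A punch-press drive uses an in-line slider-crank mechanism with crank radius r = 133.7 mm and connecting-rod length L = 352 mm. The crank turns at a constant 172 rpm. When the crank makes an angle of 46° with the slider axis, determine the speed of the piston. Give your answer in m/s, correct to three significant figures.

ω = 2π·172/60 = 18.01 rad/s
For an in-line slider-crank, x = r cosθ + √(L² − r² sin²θ), so v = −rω sinθ·[1 + r cosθ/√(L² − r² sin²θ)].
With r = 0.1337 m, L = 0.352 m, θ = 46°: √(L² − r² sin²θ) = 0.33861 m.
v = −0.1337·18.01·0.71934·[1 + 0.1337·0.69466/0.33861] = -2.2074 m/s.
|v| = 2.2074 m/s.

2.21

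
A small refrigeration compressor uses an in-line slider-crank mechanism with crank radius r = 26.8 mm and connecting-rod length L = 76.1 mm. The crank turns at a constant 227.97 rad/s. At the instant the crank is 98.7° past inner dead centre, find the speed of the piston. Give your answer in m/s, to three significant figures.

5.70

ω = 228 rad/s
For an in-line slider-crank, x = r cosθ + √(L² − r² sin²θ), so v = −rω sinθ·[1 + r cosθ/√(L² − r² sin²θ)].
With r = 0.0268 m, L = 0.0761 m, θ = 98.7°: √(L² − r² sin²θ) = 0.07134 m.
v = −0.0268·228·0.98849·[1 + 0.0268·-0.15126/0.07134] = -5.6961 m/s.
|v| = 5.6961 m/s.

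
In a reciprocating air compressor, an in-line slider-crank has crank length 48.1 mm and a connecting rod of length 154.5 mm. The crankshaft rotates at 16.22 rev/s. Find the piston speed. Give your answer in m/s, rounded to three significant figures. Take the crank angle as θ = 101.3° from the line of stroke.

ω = 2π·16.2 = 101.9 rad/s
For an in-line slider-crank, x = r cosθ + √(L² − r² sin²θ), so v = −rω sinθ·[1 + r cosθ/√(L² − r² sin²θ)].
With r = 0.0481 m, L = 0.1545 m, θ = 101.3°: √(L² − r² sin²θ) = 0.14712 m.
v = −0.0481·101.9·0.98061·[1 + 0.0481·-0.19595/0.14712] = -4.4991 m/s.
|v| = 4.4991 m/s.

4.50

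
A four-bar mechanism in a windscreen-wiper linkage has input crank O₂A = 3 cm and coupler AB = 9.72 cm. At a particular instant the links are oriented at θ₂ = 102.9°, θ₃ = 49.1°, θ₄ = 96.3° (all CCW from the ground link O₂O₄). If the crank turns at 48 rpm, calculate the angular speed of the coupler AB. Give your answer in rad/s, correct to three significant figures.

0.243

ω₂ = 5.027 rad/s (from 48 rpm).
Differentiating the loop-closure r₂e^{iθ₂}+r₃e^{iθ₃}=r₁+r₄e^{iθ₄} gives r₂ω₂e^{iθ₂}+r₃ω₃e^{iθ₃}=r₄ω₄e^{iθ₄}.
Eliminating the other unknown: ω₃ = r₂ω₂ sin(θ₄−θ₂) / [r₃ sin(θ₃−θ₄)].
Numerator sine = -0.11494; denominator sine = -0.73373.
Result = 0.03·5.027·(-0.11494) / (0.0972·(-0.73373)) = +0.24302 rad/s; magnitude 0.24302 rad/s.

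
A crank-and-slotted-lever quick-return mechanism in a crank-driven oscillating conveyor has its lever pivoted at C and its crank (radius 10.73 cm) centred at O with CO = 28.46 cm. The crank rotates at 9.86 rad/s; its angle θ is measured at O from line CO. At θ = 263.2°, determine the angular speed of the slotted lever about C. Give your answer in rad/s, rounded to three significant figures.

ω = 9.86 rad/s
Crank pin A relative to C: A = (d + r cosθ, r sinθ); lever angle φ = atan2(r sinθ, d + r cosθ).
Differentiating tanφ: φ̇ = rω(d cosθ + r)/(d² + r² + 2dr cosθ).
d² + r² + 2dr cosθ = |CA|² = 0.0852789 m²;  d cosθ + r = +0.073602 m.
|ω_lever| = |0.1073·9.86·+0.073602| / 0.0852789 = 0.91312 rad/s.

0.913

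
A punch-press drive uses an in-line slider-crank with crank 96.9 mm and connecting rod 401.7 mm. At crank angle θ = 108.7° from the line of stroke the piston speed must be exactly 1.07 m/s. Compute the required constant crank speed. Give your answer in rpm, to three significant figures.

For an in-line slider-crank, |v_piston| = rω|sinθ|·[1 + r cosθ/√(L² − r² sin²θ)].
With r = 0.0969 m, L = 0.4017 m, θ = 108.7°: the bracketed kinematic factor |dx/dθ| = 0.084493 m.
ω = v/|dx/dθ| = 1.07/0.084493 = 12.664 rad/s.
N = 60ω/(2π) = 120.93 rpm.

121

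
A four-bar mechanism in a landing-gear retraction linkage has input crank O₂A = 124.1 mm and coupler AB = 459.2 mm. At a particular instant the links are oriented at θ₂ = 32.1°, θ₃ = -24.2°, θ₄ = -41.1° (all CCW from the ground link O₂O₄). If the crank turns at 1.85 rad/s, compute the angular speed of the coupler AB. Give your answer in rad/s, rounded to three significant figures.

1.65

ω₂ = 1.85 rad/s
Differentiating the loop-closure r₂e^{iθ₂}+r₃e^{iθ₃}=r₁+r₄e^{iθ₄} gives r₂ω₂e^{iθ₂}+r₃ω₃e^{iθ₃}=r₄ω₄e^{iθ₄}.
Eliminating the other unknown: ω₃ = r₂ω₂ sin(θ₄−θ₂) / [r₃ sin(θ₃−θ₄)].
Numerator sine = -0.95732; denominator sine = +0.29070.
Result = 0.1241·1.85·(-0.95732) / (0.4592·(+0.29070)) = -1.6465 rad/s; magnitude 1.6465 rad/s.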